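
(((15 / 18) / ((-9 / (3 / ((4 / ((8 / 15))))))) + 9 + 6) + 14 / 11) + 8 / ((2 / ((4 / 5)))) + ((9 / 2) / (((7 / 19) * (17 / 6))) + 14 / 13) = 57026989 / 2297295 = 24.82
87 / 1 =87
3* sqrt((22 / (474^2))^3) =11* sqrt(22) / 17749404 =0.00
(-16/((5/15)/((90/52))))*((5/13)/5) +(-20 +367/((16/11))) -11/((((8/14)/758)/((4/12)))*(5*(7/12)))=-19491487/13520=-1441.68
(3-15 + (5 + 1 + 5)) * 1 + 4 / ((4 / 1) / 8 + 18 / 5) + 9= 368 / 41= 8.98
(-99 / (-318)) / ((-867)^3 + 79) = -33 / 69081714104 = -0.00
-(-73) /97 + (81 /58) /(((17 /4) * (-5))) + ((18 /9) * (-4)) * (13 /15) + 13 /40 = -33980509 /5738520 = -5.92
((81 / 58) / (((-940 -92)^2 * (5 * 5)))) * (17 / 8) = 0.00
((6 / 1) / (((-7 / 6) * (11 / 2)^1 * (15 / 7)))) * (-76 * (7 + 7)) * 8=204288 / 55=3714.33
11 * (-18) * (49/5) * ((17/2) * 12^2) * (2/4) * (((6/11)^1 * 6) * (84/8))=-204038352/5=-40807670.40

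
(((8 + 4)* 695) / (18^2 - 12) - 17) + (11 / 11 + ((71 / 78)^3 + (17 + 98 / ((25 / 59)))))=3081799739 / 11863800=259.76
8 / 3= 2.67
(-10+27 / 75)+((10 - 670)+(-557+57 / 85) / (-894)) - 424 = -207646039 / 189975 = -1093.02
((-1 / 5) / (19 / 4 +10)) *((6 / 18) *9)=-12 / 295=-0.04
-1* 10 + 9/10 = -91/10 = -9.10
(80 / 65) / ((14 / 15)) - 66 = -5886 / 91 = -64.68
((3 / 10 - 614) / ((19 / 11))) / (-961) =3553 / 9610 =0.37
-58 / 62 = -29 / 31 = -0.94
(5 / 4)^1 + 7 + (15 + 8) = 31.25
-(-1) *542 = 542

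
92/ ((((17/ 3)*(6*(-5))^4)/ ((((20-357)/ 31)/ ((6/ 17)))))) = -7751/ 12555000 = -0.00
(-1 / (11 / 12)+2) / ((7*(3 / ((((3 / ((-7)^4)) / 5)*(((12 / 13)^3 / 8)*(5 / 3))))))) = 720 / 406174769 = 0.00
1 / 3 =0.33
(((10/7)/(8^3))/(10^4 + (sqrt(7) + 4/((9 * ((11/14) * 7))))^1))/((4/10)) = 306283725/439091865612736-245025 * sqrt(7)/3512734924901888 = 0.00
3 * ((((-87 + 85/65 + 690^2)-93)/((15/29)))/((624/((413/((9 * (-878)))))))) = -74101423529/320505120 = -231.20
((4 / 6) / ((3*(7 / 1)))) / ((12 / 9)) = 1 / 42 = 0.02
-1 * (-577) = 577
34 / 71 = 0.48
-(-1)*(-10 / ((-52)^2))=-5 / 1352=-0.00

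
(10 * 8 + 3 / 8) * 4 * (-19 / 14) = -12217 / 28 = -436.32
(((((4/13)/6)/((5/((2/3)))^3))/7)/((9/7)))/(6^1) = 8/3553875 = 0.00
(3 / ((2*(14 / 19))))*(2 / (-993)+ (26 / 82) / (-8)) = -257735 / 3039904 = -0.08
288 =288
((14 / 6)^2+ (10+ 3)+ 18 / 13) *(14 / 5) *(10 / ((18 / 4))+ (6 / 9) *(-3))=12992 / 1053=12.34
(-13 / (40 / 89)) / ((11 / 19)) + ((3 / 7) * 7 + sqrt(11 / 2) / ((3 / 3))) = -20663 / 440 + sqrt(22) / 2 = -44.62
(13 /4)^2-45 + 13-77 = -98.44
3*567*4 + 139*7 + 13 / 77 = 598842 / 77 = 7777.17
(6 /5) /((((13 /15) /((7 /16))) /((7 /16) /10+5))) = 50841 /16640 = 3.06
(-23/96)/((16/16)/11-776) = 0.00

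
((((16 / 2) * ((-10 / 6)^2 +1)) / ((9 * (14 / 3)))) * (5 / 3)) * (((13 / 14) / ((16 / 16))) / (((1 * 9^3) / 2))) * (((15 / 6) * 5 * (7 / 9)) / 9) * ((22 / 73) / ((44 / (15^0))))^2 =27625 / 178419092607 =0.00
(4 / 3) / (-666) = -2 / 999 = -0.00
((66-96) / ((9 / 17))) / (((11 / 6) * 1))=-30.91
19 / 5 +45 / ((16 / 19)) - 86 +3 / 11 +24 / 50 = -123243 / 4400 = -28.01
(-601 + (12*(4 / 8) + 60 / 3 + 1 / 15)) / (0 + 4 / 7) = -15092 / 15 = -1006.13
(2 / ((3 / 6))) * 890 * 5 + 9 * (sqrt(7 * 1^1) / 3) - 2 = 3 * sqrt(7) + 17798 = 17805.94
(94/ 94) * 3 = 3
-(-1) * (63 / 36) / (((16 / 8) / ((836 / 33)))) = 22.17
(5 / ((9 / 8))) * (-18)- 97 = -177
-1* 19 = -19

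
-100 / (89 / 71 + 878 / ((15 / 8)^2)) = -0.40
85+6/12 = 171/2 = 85.50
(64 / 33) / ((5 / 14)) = 896 / 165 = 5.43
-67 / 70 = -0.96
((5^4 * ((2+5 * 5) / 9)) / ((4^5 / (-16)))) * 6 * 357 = -2008125 / 32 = -62753.91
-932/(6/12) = -1864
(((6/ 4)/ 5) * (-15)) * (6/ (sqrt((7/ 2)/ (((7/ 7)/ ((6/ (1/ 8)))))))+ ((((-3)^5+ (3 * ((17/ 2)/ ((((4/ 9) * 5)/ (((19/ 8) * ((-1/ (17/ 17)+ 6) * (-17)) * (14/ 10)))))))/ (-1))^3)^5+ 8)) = -4881751269334877369015876622588615138535303182124506915734019905745738502245536101369373391/ 75557863725914323419136000000000000000 - 9 * sqrt(42)/ 28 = -64609440084799107981253090000000000000000000000000000.00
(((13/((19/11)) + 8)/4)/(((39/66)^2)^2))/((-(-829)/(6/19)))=0.01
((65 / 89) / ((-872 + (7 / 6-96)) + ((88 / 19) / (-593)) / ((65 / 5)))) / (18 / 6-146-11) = 28561845 / 5822848809547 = 0.00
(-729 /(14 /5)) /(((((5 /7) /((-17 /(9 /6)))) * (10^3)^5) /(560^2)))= 202419 /156250000000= 0.00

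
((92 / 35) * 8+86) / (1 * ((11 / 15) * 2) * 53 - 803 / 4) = -44952 / 51667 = -0.87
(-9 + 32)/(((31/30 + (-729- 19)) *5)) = -138/22409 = -0.01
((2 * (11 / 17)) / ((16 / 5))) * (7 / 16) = 385 / 2176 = 0.18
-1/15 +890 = 13349/15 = 889.93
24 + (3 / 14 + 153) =2481 / 14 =177.21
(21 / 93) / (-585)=-7 / 18135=-0.00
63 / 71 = 0.89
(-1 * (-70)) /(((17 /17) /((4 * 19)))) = 5320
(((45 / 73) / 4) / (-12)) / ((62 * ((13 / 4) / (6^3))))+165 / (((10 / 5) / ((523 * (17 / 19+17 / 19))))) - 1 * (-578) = 43481186048 / 558961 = 77789.30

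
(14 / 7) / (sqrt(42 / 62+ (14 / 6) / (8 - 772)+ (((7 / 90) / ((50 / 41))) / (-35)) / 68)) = 600 * sqrt(614905534168523) / 6108919739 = 2.44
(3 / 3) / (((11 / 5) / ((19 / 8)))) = 95 / 88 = 1.08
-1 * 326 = -326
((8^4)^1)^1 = 4096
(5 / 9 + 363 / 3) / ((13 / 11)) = 12034 / 117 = 102.85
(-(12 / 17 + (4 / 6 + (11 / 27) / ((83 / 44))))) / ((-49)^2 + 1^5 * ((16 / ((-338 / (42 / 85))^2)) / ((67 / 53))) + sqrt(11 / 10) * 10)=-1633803933428731306612156150 / 2469391939244362212275922644859 + 680468102883327682153750 * sqrt(110) / 2469391939244362212275922644859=-0.00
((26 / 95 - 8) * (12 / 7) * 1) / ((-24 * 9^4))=367 / 4363065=0.00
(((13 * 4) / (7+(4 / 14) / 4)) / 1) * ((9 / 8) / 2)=91 / 22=4.14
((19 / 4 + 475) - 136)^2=1890625 / 16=118164.06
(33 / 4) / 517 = 3 / 188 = 0.02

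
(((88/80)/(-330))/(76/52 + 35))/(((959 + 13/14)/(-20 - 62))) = 3731/477756450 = 0.00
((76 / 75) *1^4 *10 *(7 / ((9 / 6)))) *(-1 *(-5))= 2128 / 9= 236.44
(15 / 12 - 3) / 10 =-7 / 40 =-0.18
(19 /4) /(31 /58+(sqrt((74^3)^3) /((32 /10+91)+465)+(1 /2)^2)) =-24498942741 /1399012136541998784719+1674648465174480 * sqrt(74) /1399012136541998784719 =0.00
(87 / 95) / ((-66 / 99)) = -261 / 190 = -1.37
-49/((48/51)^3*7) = -34391/4096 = -8.40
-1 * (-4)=4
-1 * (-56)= 56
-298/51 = -5.84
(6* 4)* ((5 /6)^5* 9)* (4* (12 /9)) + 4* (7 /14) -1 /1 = 12527 /27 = 463.96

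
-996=-996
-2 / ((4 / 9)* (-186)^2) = -1 / 7688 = -0.00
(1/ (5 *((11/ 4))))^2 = 16/ 3025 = 0.01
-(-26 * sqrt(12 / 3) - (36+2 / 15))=88.13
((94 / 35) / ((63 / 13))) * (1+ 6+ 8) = 1222 / 147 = 8.31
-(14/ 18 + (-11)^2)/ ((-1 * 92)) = 274/ 207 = 1.32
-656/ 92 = -164/ 23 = -7.13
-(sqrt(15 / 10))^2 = -3 / 2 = -1.50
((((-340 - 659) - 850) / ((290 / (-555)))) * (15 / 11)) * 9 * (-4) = -55414530 / 319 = -173713.26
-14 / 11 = -1.27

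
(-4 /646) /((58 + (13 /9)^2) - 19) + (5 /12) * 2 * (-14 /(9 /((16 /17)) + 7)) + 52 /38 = 56732849 /85458048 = 0.66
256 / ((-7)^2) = 256 / 49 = 5.22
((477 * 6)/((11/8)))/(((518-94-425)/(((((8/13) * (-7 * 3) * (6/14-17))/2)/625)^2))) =-44364754944/726171875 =-61.09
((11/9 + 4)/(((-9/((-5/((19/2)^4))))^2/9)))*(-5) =-1504000/1375668606321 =-0.00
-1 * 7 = -7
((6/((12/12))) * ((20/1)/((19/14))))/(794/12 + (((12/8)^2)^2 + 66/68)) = 274176/223877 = 1.22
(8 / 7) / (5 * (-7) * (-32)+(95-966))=8 / 1743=0.00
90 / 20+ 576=1161 / 2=580.50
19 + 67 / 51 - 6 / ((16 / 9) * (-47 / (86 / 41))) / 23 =183725435 / 9041484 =20.32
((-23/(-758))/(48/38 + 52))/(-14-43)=-1/100056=-0.00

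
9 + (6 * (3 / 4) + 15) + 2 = 61 / 2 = 30.50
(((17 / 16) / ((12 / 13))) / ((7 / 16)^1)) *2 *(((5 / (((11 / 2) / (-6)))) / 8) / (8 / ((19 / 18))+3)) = -20995 / 61908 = -0.34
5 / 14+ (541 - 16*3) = 6907 / 14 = 493.36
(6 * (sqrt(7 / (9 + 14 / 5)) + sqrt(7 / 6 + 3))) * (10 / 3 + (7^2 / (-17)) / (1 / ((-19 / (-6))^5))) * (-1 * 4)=120888211 * sqrt(2065) / 324972 + 604441055 * sqrt(6) / 33048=61704.99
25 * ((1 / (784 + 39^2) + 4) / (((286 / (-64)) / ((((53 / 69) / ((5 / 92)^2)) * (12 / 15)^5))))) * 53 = -312339934478336 / 3090140625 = -101076.28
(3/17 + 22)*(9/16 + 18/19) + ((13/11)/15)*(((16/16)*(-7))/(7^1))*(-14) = 1734863/50160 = 34.59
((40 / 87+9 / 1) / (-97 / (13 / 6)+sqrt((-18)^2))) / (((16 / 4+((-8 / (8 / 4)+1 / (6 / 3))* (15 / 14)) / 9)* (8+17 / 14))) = -149786 / 13995081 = -0.01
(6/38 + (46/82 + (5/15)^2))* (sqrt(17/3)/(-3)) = -5819* sqrt(51)/63099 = -0.66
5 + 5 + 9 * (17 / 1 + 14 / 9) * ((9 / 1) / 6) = 521 / 2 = 260.50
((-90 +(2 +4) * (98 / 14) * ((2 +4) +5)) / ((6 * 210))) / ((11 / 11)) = 31 / 105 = 0.30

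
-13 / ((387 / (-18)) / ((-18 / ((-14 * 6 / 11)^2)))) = -1573 / 8428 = -0.19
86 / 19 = 4.53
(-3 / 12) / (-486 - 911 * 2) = 1 / 9232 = 0.00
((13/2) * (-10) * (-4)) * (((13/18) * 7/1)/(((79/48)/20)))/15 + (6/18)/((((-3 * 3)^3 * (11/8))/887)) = 2023221176/1900503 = 1064.57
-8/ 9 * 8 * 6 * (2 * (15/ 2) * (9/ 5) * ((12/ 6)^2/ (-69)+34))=-899328/ 23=-39101.22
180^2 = 32400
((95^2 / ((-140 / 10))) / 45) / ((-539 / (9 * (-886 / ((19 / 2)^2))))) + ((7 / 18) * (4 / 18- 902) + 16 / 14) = -107544226 / 305613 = -351.90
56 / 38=28 / 19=1.47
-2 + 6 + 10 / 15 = 14 / 3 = 4.67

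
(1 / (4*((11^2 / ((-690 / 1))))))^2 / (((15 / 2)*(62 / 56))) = 111090 / 453871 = 0.24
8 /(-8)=-1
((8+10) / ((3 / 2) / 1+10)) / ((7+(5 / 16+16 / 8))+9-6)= 576 / 4531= 0.13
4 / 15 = 0.27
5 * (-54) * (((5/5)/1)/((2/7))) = -945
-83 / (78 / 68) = -2822 / 39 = -72.36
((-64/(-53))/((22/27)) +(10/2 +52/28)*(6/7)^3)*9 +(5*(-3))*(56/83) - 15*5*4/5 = -2081838084/116181989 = -17.92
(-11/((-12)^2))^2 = 121/20736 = 0.01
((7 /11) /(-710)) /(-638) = 7 /4982780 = 0.00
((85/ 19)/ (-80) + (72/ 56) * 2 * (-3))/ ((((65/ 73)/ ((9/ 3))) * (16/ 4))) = -724233/ 110656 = -6.54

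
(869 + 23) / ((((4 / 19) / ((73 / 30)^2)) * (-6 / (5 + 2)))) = -158052811 / 5400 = -29269.04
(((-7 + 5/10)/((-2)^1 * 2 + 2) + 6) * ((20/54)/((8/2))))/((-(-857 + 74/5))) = 925/909576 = 0.00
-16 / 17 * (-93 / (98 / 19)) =14136 / 833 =16.97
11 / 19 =0.58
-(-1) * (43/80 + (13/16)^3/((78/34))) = 47389/61440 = 0.77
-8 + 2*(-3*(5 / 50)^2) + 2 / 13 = -5139 / 650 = -7.91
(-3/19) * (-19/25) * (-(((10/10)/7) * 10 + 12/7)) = -66/175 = -0.38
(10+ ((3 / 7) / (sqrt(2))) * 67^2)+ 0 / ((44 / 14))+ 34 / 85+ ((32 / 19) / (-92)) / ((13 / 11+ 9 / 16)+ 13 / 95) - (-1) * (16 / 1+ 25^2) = 2356140483 / 3617095+ 13467 * sqrt(2) / 14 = 2011.76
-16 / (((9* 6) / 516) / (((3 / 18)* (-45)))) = 3440 / 3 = 1146.67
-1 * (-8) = 8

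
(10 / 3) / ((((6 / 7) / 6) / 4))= 280 / 3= 93.33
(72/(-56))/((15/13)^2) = -169/175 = -0.97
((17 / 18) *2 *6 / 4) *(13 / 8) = 221 / 48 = 4.60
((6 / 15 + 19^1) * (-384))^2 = 1387413504 / 25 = 55496540.16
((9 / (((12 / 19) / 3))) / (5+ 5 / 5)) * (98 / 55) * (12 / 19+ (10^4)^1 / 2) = 3491691 / 55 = 63485.29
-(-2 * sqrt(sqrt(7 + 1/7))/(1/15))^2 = -4500 * sqrt(14)/7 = -2405.35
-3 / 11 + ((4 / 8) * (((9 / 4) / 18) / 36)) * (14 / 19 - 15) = -35813 / 120384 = -0.30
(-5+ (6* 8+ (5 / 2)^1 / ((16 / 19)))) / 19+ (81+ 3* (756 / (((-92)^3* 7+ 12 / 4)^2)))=1506930587587365655 / 18064508315469152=83.42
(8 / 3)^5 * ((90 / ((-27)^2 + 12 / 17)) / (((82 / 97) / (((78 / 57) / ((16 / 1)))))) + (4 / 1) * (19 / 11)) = 1607274844160 / 1722034809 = 933.36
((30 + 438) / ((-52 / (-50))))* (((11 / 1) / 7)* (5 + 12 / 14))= 202950 / 49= 4141.84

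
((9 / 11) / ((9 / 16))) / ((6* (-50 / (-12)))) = 16 / 275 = 0.06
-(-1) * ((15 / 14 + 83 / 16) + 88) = 10557 / 112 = 94.26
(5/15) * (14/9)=14/27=0.52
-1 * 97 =-97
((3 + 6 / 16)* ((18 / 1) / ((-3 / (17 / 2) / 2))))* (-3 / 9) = 459 / 4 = 114.75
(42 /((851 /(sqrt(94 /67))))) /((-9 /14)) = -196 * sqrt(6298) /171051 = -0.09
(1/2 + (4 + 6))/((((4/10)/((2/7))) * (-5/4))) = -6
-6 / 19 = -0.32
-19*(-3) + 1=58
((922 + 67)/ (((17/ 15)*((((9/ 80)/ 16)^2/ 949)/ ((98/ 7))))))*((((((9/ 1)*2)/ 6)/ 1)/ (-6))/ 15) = -10764168396800/ 1377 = -7817115756.57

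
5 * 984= 4920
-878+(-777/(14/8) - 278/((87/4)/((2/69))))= -7938190/6003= -1322.37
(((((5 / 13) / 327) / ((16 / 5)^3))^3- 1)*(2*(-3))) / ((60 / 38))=100301345689789278682109 / 26395090970998399303680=3.80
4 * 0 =0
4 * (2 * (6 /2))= 24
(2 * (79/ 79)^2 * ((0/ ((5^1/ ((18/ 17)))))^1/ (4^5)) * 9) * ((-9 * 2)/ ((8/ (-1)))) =0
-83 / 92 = -0.90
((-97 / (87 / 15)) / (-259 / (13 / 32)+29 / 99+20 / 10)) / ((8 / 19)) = 11859705 / 189674152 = 0.06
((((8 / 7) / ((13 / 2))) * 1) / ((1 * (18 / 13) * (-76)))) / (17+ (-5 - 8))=-1 / 2394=-0.00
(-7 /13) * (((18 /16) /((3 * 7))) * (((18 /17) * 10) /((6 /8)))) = -90 /221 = -0.41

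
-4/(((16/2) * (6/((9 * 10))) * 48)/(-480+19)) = 2305/32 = 72.03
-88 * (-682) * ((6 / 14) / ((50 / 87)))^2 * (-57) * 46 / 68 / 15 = -85791.54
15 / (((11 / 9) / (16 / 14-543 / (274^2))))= 80568945 / 5780852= 13.94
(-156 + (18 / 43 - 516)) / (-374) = 1.80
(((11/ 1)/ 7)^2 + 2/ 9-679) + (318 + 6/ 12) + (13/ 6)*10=-296477/ 882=-336.14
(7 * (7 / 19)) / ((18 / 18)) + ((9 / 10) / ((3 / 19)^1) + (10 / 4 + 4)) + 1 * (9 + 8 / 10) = 467 / 19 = 24.58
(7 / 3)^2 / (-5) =-49 / 45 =-1.09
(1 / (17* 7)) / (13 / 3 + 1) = 0.00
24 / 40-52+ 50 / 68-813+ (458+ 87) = -54173 / 170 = -318.66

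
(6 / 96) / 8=1 / 128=0.01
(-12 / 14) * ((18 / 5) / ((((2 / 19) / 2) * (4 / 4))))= -2052 / 35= -58.63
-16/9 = -1.78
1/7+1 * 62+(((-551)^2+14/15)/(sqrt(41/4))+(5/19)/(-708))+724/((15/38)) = 297601527/156940+9108058 * sqrt(41)/615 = 96725.59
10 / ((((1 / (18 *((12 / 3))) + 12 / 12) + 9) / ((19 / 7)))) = 13680 / 5047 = 2.71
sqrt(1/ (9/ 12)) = 2*sqrt(3)/ 3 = 1.15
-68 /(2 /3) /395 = -102 /395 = -0.26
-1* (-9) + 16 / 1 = 25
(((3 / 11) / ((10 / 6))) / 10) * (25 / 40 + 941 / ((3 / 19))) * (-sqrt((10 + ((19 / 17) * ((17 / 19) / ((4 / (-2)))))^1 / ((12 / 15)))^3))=-6437115 * sqrt(6) / 5632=-2799.65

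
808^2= 652864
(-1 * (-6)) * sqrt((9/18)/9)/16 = sqrt(2)/16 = 0.09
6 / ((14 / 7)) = 3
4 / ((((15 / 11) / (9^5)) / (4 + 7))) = 9526572 / 5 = 1905314.40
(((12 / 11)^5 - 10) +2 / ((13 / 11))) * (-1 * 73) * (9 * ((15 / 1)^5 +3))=7063932083319432 / 2093663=3373958503.98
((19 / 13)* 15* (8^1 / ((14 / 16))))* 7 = 18240 / 13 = 1403.08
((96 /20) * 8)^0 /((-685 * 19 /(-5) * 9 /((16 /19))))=16 /445113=0.00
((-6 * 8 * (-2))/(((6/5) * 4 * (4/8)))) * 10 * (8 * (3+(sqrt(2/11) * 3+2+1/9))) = 9600 * sqrt(22)/11+147200/9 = 20449.01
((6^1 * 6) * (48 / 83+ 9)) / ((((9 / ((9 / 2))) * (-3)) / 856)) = -4083120 / 83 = -49194.22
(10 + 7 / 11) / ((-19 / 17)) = -1989 / 209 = -9.52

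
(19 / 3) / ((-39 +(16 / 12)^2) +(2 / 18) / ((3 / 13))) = -171 / 992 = -0.17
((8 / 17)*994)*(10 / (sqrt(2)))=39760*sqrt(2) / 17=3307.60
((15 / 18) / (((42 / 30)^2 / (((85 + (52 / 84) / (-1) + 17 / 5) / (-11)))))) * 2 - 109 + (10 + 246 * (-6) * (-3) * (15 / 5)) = 447492620 / 33957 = 13178.21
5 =5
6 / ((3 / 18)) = 36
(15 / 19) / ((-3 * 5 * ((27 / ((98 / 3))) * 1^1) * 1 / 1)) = -98 / 1539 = -0.06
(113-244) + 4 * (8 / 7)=-885 / 7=-126.43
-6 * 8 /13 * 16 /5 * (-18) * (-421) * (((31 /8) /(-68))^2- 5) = 447394.17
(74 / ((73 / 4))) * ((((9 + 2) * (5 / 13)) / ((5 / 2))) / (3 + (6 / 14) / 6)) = 91168 / 40807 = 2.23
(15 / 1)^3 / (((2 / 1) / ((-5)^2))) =84375 / 2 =42187.50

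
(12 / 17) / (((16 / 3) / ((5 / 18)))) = 5 / 136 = 0.04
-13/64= -0.20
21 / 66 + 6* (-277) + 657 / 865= -31607351 / 19030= -1660.92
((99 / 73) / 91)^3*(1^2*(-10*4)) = -38811960 / 293151929707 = -0.00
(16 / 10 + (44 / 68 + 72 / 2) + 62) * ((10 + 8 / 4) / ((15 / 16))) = 545344 / 425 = 1283.16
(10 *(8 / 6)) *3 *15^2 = 9000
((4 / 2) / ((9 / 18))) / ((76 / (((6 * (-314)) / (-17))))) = 1884 / 323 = 5.83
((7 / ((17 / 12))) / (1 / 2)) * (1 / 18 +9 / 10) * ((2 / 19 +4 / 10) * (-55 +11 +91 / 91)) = -1656704 / 8075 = -205.16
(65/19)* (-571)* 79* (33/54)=-32252935/342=-94306.83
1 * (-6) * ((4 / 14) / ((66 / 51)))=-102 / 77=-1.32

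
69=69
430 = 430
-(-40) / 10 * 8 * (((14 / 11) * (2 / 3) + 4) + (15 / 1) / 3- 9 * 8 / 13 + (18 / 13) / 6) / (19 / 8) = 498688 / 8151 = 61.18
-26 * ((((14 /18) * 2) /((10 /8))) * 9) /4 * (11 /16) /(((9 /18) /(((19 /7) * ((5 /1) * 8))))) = -10868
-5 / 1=-5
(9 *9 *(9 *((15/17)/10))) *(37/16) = 148.75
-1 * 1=-1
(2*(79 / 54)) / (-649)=-79 / 17523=-0.00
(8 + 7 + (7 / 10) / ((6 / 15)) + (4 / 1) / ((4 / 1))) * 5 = 355 / 4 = 88.75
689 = 689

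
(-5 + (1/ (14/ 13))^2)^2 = 657721/ 38416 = 17.12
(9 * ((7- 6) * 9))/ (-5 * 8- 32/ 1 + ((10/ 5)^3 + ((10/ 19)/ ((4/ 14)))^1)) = -1539/ 1181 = -1.30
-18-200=-218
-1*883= -883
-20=-20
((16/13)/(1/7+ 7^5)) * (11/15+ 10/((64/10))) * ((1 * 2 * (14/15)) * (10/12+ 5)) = 188993/103237875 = 0.00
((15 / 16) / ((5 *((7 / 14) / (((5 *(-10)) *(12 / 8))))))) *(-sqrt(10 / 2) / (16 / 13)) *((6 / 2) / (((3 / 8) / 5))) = 14625 *sqrt(5) / 16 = 2043.91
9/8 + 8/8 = 17/8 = 2.12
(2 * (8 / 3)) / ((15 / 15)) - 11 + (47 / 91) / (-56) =-86773 / 15288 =-5.68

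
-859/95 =-9.04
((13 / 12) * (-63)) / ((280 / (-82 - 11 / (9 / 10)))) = 22.97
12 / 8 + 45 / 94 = 93 / 47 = 1.98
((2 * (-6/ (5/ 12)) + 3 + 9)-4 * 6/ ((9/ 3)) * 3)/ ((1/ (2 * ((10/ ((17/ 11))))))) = -528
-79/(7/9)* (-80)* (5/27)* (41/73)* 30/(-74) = -6478000/18907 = -342.62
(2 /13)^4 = 16 /28561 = 0.00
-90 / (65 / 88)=-1584 / 13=-121.85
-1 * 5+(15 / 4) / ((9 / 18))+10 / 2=15 / 2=7.50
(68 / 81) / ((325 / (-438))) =-9928 / 8775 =-1.13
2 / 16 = 1 / 8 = 0.12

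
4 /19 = 0.21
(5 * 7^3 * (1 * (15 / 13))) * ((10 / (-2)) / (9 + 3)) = -42875 / 52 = -824.52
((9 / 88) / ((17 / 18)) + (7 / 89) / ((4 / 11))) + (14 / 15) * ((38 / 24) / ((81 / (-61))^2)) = 11426331179 / 9827525070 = 1.16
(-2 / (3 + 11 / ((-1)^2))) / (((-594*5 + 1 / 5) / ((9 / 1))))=45 / 103943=0.00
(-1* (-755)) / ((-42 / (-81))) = 20385 / 14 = 1456.07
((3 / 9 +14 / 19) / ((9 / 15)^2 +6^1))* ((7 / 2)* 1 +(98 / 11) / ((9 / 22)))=693875 / 163134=4.25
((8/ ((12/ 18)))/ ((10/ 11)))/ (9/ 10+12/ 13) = 572/ 79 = 7.24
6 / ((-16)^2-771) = -0.01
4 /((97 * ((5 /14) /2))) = 112 /485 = 0.23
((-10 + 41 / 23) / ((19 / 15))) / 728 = -405 / 45448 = -0.01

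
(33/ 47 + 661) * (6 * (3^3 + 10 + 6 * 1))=8023800/ 47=170719.15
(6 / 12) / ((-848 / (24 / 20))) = -0.00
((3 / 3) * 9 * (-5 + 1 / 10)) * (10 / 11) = -441 / 11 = -40.09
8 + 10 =18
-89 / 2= -44.50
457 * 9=4113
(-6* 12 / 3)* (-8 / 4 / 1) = 48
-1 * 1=-1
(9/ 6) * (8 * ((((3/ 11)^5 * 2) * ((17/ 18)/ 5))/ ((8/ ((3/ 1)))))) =4131/ 1610510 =0.00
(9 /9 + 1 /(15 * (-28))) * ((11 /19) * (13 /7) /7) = 59917 /391020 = 0.15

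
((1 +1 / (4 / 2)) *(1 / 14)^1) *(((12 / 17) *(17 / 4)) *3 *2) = 27 / 14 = 1.93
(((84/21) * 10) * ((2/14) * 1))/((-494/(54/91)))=-1080/157339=-0.01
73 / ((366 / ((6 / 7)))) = 73 / 427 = 0.17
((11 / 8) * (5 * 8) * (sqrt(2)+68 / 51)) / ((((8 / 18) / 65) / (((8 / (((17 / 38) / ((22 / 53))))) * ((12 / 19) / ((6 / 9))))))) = 67953600 / 901+50965200 * sqrt(2) / 901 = 155415.40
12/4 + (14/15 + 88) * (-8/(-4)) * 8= 21389/15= 1425.93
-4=-4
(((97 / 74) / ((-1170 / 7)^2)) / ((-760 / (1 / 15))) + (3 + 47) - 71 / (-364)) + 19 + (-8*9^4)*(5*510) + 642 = -1081942627923173283271 / 8083628280000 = -133843688.80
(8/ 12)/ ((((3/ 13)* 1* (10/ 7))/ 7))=637/ 45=14.16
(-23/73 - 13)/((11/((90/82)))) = -43740/32923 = -1.33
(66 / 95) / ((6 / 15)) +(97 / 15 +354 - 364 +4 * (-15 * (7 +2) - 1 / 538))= -541.80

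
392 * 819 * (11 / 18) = 196196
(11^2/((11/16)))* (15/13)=2640/13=203.08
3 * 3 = 9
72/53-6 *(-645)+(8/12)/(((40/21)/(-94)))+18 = 3856.46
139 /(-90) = -1.54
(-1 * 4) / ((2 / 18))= -36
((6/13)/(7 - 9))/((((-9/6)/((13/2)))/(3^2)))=9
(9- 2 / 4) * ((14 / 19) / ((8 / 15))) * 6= 5355 / 76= 70.46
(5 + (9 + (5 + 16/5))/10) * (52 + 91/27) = 16744/45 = 372.09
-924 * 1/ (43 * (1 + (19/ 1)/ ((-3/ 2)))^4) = -10692/ 9218125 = -0.00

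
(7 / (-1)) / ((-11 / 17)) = 119 / 11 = 10.82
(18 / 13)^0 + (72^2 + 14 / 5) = 25939 / 5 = 5187.80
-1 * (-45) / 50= 9 / 10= 0.90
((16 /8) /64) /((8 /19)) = 0.07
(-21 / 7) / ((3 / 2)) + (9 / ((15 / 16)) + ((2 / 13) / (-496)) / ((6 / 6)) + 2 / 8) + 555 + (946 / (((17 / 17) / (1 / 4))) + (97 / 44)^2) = 3137254249 / 3901040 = 804.21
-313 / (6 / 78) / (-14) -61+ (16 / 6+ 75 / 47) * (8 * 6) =285729 / 658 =434.24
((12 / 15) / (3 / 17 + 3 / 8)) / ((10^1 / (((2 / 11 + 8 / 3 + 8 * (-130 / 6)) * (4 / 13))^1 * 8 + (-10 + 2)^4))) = 428985344 / 804375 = 533.32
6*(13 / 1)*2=156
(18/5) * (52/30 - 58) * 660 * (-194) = 129678912/5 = 25935782.40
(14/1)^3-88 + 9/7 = 18601/7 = 2657.29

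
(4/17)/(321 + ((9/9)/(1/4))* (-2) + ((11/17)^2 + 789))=68/318599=0.00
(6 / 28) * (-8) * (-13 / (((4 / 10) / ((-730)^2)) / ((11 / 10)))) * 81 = 2645391728.57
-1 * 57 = -57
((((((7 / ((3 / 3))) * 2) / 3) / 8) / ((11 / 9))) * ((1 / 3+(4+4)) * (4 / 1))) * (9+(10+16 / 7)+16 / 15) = 11735 / 33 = 355.61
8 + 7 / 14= 17 / 2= 8.50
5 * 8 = 40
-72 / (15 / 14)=-67.20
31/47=0.66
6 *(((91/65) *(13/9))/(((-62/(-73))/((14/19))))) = 93002/8835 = 10.53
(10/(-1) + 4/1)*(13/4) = -39/2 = -19.50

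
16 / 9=1.78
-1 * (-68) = 68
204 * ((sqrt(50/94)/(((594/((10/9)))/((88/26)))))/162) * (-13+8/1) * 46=-782000 * sqrt(47)/4008771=-1.34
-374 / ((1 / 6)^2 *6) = -2244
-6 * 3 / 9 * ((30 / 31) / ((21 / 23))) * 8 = -3680 / 217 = -16.96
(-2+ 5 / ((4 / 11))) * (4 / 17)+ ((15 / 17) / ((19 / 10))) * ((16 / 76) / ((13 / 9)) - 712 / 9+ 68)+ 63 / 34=-227197 / 478686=-0.47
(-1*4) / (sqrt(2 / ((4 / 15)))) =-4*sqrt(30) / 15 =-1.46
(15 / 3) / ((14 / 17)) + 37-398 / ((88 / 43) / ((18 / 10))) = -472761 / 1540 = -306.99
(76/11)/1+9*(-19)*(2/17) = -2470/187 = -13.21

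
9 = 9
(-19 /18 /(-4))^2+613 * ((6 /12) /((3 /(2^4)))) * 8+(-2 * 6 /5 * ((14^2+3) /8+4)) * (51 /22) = 334802237 /25920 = 12916.75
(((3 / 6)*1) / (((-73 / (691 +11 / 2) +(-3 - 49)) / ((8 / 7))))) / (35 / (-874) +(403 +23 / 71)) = -24697492 / 908196029289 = -0.00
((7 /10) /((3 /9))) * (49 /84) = 49 /40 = 1.22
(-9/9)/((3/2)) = -2/3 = -0.67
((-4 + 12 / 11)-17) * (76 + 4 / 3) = -16936 / 11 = -1539.64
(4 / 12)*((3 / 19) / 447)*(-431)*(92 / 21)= -39652 / 178353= -0.22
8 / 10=4 / 5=0.80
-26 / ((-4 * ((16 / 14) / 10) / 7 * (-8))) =-3185 / 64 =-49.77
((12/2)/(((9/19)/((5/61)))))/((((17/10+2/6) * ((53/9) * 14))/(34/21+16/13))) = 2217300/125624681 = 0.02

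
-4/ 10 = -2/ 5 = -0.40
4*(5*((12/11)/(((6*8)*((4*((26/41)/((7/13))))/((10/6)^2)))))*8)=35875/16731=2.14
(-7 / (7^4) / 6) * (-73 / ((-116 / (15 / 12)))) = -365 / 954912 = -0.00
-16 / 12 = -1.33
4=4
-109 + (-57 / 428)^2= -19963807 / 183184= -108.98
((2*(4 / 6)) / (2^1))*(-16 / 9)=-32 / 27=-1.19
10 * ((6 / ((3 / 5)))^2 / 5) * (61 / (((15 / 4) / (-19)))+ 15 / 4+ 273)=-19390 / 3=-6463.33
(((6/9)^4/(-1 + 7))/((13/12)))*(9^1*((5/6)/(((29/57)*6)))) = 760/10179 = 0.07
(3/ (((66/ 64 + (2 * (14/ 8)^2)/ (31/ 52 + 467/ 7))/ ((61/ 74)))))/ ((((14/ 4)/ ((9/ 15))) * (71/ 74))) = 860867136/ 2186494345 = 0.39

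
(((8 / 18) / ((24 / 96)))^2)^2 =65536 / 6561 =9.99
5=5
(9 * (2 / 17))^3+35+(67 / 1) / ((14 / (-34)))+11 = -3973097 / 34391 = -115.53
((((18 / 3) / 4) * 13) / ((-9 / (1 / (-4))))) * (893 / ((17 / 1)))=11609 / 408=28.45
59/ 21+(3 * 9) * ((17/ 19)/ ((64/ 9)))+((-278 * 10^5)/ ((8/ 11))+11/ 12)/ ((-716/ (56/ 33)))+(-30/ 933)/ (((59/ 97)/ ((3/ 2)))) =22796988331469467/ 251616754368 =90602.03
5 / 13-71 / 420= 0.22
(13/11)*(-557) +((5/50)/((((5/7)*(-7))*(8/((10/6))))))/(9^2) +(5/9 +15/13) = -1825193663/2779920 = -656.56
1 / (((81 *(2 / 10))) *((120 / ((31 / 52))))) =31 / 101088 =0.00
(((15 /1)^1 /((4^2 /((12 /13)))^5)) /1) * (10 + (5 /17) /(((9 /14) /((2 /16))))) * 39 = 7478325 /1988759552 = 0.00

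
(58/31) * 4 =232/31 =7.48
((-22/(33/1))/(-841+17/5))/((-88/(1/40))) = -0.00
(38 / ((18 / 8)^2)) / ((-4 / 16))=-2432 / 81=-30.02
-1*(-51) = 51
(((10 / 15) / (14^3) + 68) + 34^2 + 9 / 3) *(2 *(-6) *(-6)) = 30301998 / 343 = 88344.02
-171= -171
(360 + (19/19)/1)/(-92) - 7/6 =-1405/276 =-5.09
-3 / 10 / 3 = -1 / 10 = -0.10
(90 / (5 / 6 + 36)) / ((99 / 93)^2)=57660 / 26741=2.16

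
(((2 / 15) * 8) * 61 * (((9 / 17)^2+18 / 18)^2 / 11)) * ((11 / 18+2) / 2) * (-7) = -2197956880 / 24805737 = -88.61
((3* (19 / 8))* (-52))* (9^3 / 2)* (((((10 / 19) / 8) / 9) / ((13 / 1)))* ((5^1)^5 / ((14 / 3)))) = -11390625 / 224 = -50851.00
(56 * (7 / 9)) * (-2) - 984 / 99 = -9608 / 99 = -97.05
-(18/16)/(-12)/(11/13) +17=6023/352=17.11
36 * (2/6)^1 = 12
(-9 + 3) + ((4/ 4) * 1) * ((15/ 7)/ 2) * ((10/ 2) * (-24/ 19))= -1698/ 133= -12.77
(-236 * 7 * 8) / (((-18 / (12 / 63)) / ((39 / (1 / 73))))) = 3583424 / 9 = 398158.22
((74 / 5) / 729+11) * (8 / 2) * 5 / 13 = 160676 / 9477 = 16.95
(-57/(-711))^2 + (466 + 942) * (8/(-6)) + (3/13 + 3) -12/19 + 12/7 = -181899948773/97116201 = -1873.01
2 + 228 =230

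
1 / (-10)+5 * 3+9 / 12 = 313 / 20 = 15.65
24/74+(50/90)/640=13861/42624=0.33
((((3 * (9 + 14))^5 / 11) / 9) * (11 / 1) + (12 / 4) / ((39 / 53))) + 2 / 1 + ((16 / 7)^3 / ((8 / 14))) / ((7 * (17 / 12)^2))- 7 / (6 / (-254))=671831362161355 / 3865953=173781564.90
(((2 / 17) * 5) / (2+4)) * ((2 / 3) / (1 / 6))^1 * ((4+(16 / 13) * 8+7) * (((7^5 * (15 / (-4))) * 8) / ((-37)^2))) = -910939400 / 302549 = -3010.88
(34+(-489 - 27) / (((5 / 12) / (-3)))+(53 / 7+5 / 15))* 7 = 394496 / 15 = 26299.73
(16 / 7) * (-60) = -960 / 7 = -137.14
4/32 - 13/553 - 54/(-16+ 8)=30311/4424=6.85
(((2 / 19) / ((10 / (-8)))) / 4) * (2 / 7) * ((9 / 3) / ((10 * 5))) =-6 / 16625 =-0.00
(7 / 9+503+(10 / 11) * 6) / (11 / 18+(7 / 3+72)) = 100828 / 14839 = 6.79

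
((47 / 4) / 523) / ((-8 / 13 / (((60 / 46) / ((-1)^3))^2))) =-137475 / 2213336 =-0.06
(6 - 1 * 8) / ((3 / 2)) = -4 / 3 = -1.33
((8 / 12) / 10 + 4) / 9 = 61 / 135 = 0.45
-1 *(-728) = 728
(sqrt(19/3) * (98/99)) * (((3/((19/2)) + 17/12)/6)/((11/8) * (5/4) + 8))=154840 * sqrt(57)/15794757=0.07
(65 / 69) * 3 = 2.83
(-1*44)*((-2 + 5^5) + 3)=-137544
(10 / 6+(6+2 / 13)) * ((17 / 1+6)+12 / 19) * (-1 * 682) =-93396490 / 741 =-126041.15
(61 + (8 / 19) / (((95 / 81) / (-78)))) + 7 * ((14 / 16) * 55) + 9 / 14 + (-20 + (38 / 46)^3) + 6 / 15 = 432263526071 / 1229840360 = 351.48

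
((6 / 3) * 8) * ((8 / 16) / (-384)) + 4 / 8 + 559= 26855 / 48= 559.48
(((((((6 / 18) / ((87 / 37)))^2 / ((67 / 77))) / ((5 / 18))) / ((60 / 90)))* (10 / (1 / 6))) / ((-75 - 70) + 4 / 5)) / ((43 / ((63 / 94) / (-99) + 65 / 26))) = -35292820 / 11729360561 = -0.00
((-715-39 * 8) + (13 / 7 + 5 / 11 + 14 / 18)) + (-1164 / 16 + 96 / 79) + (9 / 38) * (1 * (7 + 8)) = -4543116625 / 4160772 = -1091.89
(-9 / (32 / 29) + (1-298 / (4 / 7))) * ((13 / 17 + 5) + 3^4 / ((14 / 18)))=-221257443 / 3808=-58103.32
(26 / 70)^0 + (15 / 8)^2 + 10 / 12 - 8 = -509 / 192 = -2.65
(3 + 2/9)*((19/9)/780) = 551/63180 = 0.01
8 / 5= 1.60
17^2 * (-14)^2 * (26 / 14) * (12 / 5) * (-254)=-320637408 / 5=-64127481.60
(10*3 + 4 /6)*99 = 3036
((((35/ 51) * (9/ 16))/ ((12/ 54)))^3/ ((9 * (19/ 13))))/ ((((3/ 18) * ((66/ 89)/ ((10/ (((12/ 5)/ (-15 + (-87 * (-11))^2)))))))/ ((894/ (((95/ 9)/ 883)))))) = 294125397863750103616875/ 319644024832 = 920165481017.01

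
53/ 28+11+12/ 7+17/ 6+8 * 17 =12889/ 84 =153.44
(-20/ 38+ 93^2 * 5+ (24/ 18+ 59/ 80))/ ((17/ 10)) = 197204243/ 7752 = 25439.14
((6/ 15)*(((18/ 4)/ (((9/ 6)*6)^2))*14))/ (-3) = -14/ 135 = -0.10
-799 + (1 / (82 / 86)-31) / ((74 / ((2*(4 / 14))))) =-8487037 / 10619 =-799.23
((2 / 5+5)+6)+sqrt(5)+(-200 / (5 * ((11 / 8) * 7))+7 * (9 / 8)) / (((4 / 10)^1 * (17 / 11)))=sqrt(5)+165803 / 9520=19.65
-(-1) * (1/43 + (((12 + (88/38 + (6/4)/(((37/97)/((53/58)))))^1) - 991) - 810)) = -6252440393/3506564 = -1783.07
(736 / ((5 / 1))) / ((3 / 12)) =2944 / 5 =588.80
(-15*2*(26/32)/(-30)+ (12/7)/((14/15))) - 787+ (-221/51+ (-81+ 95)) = -1822057/2352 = -774.68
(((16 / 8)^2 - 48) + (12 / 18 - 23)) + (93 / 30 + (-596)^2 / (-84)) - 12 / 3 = -902159 / 210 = -4296.00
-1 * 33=-33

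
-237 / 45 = -79 / 15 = -5.27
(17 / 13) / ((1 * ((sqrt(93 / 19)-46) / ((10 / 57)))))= -7820 / 1564329-170 * sqrt(1767) / 29722251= -0.01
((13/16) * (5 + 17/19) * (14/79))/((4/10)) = 2.12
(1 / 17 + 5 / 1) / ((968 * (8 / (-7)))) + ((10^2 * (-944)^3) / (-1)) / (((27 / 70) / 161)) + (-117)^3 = 62405684214393322849 / 1777248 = 35113661241646.25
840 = 840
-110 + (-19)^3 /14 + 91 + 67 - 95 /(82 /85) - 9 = -157679 /287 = -549.40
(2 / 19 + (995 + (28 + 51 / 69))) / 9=149140 / 1311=113.76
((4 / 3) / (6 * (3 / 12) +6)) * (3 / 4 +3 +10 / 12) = 22 / 27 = 0.81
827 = 827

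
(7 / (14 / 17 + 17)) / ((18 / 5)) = 595 / 5454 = 0.11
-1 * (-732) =732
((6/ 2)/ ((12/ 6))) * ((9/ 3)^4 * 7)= 1701/ 2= 850.50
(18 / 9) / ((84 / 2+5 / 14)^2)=392 / 351649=0.00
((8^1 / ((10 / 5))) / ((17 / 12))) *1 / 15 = 16 / 85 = 0.19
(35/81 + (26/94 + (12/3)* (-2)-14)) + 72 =193048/3807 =50.71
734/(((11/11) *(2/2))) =734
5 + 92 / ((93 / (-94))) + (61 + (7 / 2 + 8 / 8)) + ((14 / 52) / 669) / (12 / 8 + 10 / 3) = -351667691 / 15637206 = -22.49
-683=-683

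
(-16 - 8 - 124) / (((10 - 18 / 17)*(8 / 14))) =-4403 / 152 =-28.97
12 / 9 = 4 / 3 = 1.33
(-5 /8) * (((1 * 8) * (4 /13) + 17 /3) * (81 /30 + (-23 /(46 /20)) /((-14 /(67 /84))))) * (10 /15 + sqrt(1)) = -15236605 /550368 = -27.68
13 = 13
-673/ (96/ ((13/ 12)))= -8749/ 1152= -7.59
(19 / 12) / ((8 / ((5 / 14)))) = 95 / 1344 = 0.07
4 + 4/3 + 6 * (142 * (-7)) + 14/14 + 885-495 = -16703/3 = -5567.67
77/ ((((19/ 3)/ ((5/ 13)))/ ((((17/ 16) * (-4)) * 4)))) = -19635/ 247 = -79.49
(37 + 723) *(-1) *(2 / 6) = -760 / 3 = -253.33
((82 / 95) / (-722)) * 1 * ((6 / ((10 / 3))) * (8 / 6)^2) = -656 / 171475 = -0.00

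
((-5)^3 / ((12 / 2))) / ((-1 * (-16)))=-125 / 96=-1.30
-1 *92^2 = -8464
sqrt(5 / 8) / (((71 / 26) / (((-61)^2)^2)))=179995933 * sqrt(10) / 142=4008430.41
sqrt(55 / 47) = sqrt(2585) / 47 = 1.08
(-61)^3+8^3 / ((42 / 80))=-4746121 / 21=-226005.76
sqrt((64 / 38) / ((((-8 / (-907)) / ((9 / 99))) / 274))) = 68.97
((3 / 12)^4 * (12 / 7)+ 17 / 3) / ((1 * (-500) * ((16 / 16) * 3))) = -0.00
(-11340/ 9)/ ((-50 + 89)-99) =21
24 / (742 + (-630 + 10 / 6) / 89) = 6408 / 196229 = 0.03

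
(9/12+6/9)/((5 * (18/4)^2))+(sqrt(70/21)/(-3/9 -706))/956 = 17/1215 -sqrt(30)/2025764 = 0.01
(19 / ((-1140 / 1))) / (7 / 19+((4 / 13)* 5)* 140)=-247 / 3197460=-0.00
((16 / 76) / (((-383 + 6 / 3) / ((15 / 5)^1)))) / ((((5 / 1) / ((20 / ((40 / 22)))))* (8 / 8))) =-44 / 12065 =-0.00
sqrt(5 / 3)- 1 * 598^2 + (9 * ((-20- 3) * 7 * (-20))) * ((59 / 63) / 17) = -6052128 / 17 + sqrt(15) / 3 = -356006.24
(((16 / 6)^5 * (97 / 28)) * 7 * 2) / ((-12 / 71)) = -28209152 / 729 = -38695.68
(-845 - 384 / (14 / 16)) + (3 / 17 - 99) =-1382.68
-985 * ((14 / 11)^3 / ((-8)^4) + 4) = -2685337535 / 681472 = -3940.50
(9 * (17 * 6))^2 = 842724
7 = 7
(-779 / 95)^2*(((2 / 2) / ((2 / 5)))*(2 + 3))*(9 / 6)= 5043 / 4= 1260.75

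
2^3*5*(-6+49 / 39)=-7400 / 39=-189.74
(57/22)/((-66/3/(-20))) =285/121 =2.36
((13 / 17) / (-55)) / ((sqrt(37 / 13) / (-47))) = 611 * sqrt(481) / 34595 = 0.39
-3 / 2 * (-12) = 18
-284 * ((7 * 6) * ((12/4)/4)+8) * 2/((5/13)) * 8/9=-2333344/45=-51852.09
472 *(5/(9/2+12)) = 143.03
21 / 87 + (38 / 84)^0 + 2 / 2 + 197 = 5778 / 29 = 199.24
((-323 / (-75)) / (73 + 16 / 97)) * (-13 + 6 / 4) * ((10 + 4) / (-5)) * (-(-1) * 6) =10088582 / 887125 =11.37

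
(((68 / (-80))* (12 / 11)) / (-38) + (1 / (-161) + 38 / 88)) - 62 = -41421913 / 672980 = -61.55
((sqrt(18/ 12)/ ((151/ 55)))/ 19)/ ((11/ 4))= 10 * sqrt(6)/ 2869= 0.01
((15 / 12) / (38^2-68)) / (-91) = -5 / 500864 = -0.00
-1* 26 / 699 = -26 / 699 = -0.04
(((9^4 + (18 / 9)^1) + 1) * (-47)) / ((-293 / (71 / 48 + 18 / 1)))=24037915 / 1172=20510.17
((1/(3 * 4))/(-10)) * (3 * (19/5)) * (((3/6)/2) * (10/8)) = -19/640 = -0.03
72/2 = 36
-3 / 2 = -1.50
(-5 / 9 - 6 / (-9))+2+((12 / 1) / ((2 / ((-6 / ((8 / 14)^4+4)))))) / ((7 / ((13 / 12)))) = 66947 / 88740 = 0.75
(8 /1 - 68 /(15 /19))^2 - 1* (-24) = 6128.82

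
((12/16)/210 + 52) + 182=65521/280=234.00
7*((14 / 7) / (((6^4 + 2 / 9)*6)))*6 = 63 / 5833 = 0.01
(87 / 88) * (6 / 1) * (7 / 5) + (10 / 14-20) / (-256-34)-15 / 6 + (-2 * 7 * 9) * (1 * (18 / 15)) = -6490391 / 44660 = -145.33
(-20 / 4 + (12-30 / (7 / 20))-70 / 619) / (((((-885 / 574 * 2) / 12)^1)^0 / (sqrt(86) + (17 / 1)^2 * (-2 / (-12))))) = -32903517 / 8666-341559 * sqrt(86) / 4333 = -4527.87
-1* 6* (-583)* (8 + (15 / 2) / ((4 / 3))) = 190641 / 4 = 47660.25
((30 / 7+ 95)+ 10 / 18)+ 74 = 10952 / 63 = 173.84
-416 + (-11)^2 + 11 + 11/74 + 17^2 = 381/74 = 5.15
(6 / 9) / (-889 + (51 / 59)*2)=-118 / 157047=-0.00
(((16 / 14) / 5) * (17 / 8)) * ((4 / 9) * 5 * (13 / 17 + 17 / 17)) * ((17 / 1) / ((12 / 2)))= 340 / 63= 5.40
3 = 3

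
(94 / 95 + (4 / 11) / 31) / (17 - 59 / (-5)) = 16217 / 466488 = 0.03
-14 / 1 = -14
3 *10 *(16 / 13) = 480 / 13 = 36.92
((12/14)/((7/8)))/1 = 48/49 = 0.98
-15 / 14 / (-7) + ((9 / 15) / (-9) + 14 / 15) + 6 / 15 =2087 / 1470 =1.42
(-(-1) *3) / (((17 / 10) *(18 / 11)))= 55 / 51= 1.08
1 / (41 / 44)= 44 / 41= 1.07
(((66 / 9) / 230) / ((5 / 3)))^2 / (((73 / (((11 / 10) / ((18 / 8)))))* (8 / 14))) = 9317 / 2172206250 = 0.00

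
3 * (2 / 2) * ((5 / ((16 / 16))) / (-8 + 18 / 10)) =-75 / 31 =-2.42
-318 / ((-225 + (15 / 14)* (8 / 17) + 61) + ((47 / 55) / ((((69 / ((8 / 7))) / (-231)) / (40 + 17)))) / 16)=8703660 / 4793681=1.82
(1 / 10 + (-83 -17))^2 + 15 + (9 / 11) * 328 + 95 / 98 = 553248089 / 53900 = 10264.34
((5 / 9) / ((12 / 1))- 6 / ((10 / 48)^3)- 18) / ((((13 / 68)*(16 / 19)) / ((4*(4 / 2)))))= -2971705621 / 87750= -33865.59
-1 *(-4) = 4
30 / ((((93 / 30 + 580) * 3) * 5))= 20 / 5831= 0.00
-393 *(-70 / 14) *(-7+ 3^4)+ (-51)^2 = 148011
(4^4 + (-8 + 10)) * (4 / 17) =1032 / 17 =60.71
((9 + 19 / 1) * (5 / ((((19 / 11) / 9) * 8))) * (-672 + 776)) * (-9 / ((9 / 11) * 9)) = -220220 / 19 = -11590.53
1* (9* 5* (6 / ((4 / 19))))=1282.50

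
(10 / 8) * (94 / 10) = 47 / 4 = 11.75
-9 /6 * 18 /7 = -27 /7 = -3.86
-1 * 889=-889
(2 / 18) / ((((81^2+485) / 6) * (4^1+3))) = 1 / 73983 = 0.00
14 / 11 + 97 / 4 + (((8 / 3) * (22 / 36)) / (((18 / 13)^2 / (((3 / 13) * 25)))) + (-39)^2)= 1551.43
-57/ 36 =-19/ 12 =-1.58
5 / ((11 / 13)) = 5.91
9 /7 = 1.29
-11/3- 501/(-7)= 1426/21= 67.90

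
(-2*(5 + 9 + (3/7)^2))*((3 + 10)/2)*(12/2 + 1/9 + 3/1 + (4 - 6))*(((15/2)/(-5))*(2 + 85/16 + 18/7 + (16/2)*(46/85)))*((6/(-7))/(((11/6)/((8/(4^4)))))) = -408.43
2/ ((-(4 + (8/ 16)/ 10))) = -0.49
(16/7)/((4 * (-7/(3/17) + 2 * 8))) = -12/497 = -0.02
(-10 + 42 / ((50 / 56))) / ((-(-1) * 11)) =926 / 275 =3.37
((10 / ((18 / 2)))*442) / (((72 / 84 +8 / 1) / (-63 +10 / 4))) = -935935 / 279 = -3354.61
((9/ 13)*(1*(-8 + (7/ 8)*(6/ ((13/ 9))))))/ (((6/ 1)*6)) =-227/ 2704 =-0.08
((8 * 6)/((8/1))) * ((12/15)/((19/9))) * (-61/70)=-6588/3325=-1.98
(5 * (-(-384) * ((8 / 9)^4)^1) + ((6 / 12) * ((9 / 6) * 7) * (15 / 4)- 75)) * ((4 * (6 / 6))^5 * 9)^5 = 76012578880597272821760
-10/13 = -0.77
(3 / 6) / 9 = 1 / 18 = 0.06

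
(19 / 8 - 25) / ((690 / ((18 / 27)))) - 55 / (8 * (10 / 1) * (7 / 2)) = -3163 / 14490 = -0.22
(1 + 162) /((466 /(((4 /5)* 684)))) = 222984 /1165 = 191.40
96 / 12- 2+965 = 971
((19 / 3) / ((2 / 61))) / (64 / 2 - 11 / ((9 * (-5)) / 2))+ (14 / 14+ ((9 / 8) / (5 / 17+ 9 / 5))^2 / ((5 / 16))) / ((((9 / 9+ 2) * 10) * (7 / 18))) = 19813533633 / 3242540560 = 6.11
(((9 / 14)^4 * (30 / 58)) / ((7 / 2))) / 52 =98415 / 202759648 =0.00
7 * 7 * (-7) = -343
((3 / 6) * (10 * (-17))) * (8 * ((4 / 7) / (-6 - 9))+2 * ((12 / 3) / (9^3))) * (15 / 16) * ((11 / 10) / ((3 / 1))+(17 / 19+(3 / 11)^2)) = 1467522841 / 46927188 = 31.27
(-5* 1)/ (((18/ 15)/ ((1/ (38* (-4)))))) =0.03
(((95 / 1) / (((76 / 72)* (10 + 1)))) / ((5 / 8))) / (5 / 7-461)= -0.03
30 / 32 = 15 / 16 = 0.94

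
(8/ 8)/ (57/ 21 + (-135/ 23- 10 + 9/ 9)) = -161/ 1957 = -0.08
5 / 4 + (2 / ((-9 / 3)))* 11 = -73 / 12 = -6.08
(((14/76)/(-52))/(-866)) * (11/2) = 77/3422432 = 0.00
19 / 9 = 2.11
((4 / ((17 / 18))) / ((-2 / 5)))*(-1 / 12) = 15 / 17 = 0.88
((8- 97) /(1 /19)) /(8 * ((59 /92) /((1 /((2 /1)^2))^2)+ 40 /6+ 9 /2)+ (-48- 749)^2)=-116679 /43841249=-0.00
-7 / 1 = -7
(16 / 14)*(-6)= -48 / 7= -6.86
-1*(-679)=679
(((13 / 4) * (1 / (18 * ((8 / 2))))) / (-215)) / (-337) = 13 / 20867040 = 0.00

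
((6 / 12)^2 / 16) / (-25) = -1 / 1600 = -0.00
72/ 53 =1.36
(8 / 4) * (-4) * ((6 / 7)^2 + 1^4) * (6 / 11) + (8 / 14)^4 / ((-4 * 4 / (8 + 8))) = -202736 / 26411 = -7.68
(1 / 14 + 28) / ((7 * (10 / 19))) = 7467 / 980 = 7.62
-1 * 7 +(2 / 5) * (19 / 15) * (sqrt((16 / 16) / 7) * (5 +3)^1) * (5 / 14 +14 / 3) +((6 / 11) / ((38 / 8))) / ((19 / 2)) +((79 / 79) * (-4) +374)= 32072 * sqrt(7) / 11025 +1441521 / 3971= 370.71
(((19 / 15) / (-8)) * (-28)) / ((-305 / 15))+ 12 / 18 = 821 / 1830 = 0.45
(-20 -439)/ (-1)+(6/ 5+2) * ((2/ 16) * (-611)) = 1073/ 5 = 214.60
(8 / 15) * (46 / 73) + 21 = 23363 / 1095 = 21.34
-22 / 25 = -0.88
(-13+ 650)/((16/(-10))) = -3185/8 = -398.12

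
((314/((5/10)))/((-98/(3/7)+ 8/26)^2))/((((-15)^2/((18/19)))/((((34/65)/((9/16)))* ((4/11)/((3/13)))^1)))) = 0.00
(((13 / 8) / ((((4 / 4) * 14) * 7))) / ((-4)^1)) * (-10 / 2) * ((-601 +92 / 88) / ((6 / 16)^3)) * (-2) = 6863480 / 14553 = 471.62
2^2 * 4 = 16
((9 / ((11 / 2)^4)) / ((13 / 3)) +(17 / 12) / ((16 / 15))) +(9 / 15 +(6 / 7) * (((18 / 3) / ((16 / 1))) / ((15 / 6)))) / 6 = 618978931 / 426345920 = 1.45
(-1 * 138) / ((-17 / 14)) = 1932 / 17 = 113.65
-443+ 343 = -100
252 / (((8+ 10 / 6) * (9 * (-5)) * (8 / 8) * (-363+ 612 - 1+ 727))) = -28 / 47125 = -0.00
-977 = -977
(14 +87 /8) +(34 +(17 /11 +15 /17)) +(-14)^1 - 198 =-225443 /1496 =-150.70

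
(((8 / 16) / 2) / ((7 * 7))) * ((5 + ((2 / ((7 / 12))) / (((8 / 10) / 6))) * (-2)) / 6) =-325 / 8232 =-0.04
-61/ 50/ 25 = -61/ 1250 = -0.05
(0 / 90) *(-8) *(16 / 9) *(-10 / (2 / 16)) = 0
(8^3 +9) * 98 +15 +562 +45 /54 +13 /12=619643 /12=51636.92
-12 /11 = -1.09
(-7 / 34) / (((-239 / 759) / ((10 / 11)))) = 2415 / 4063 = 0.59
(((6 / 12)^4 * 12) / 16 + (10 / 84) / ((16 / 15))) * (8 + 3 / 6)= 1207 / 896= 1.35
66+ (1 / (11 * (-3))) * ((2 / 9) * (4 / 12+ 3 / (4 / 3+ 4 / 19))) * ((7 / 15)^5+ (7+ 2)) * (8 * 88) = -21225159862 / 676603125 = -31.37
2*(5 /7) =10 /7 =1.43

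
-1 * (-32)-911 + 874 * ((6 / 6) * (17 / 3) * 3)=13979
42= 42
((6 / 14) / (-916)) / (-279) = 0.00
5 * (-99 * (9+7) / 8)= -990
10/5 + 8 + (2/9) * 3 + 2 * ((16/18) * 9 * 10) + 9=179.67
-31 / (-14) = 31 / 14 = 2.21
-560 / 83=-6.75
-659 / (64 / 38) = -12521 / 32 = -391.28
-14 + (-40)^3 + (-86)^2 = -56618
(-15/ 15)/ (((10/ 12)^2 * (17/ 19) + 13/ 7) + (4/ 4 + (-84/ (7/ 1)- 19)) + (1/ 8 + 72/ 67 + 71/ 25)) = 16039800/ 376644743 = 0.04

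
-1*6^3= -216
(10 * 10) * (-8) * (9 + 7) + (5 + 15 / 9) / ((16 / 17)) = -153515 / 12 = -12792.92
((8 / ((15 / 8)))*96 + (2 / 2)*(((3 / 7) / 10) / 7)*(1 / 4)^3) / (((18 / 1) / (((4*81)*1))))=115605531 / 15680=7372.80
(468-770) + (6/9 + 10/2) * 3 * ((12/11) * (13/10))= -15284/55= -277.89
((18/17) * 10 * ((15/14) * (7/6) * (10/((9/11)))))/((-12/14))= -9625/51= -188.73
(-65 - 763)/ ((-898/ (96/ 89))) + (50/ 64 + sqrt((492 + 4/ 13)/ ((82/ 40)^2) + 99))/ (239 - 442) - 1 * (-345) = 89814574319/ 259586656 - sqrt(61404811)/ 108199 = 345.92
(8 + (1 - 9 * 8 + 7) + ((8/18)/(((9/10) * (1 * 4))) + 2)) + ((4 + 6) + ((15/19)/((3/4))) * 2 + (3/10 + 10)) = -484343/15390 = -31.47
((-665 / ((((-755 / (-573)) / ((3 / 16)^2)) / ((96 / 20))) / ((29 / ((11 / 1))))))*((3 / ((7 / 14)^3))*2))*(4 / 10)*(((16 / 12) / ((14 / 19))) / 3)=-107977266 / 41525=-2600.30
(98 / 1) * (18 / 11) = 1764 / 11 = 160.36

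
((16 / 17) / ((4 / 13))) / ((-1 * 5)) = -52 / 85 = -0.61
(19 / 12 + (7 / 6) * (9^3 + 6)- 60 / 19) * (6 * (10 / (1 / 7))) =6830285 / 19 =359488.68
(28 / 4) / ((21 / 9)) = 3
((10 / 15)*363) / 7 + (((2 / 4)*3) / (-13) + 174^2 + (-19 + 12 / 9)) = 16539863 / 546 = 30292.79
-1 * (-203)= 203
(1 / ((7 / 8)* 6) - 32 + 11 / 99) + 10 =-1367 / 63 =-21.70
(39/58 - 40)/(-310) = 2281/17980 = 0.13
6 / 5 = 1.20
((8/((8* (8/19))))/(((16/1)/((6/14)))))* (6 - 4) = 57/448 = 0.13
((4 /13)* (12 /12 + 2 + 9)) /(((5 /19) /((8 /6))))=1216 /65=18.71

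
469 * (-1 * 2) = -938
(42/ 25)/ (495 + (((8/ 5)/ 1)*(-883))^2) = 6/ 7130353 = 0.00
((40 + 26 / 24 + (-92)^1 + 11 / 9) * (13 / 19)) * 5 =-116285 / 684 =-170.01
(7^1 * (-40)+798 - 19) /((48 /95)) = 47405 /48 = 987.60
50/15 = 10/3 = 3.33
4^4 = 256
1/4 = 0.25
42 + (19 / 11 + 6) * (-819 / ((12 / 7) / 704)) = -2598918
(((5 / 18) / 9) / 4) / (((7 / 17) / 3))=85 / 1512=0.06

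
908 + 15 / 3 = 913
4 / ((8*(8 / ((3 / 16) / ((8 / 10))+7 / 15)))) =673 / 15360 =0.04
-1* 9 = -9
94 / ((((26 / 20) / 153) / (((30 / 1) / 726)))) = 719100 / 1573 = 457.15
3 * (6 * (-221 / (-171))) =442 / 19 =23.26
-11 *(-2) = 22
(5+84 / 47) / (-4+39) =319 / 1645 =0.19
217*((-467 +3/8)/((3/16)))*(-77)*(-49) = -6112720306/3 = -2037573435.33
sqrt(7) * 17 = 17 * sqrt(7) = 44.98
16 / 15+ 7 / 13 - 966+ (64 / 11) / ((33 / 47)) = -22559377 / 23595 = -956.11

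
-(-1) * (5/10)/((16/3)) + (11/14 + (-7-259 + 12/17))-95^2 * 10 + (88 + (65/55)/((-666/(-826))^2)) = -420014876315297/4644918432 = -90424.60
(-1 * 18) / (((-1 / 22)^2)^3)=-2040838272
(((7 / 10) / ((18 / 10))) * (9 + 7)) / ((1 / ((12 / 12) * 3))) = 56 / 3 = 18.67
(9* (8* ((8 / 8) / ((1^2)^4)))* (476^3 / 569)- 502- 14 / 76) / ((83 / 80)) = 11802688932360 / 897313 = 13153368.93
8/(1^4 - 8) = -8/7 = -1.14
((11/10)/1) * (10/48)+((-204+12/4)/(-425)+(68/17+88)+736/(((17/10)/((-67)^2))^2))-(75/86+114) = 76529120958352313/14912400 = 5131911761.91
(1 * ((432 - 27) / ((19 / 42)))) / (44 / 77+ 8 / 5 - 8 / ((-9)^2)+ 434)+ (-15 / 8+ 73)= 6875529263 / 93956216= 73.18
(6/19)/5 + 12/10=24/19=1.26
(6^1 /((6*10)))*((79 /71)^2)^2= 38950081 /254116810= 0.15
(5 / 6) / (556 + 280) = 5 / 5016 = 0.00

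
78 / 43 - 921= -39525 / 43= -919.19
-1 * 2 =-2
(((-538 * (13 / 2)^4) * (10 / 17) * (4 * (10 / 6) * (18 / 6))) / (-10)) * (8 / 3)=153658180 / 51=3012905.49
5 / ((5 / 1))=1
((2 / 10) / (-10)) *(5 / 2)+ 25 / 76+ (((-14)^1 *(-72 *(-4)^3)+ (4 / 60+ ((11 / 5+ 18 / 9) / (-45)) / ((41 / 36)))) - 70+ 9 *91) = -7450675741 / 116850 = -63762.74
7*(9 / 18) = 7 / 2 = 3.50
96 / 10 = 48 / 5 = 9.60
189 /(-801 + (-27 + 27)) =-21 /89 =-0.24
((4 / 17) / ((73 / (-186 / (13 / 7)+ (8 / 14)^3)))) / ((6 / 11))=-0.59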